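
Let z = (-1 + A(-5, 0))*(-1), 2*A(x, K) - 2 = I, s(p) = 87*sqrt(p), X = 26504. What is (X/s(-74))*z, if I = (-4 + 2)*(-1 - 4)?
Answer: 66260*I*sqrt(74)/3219 ≈ 177.07*I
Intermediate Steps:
I = 10 (I = -2*(-5) = 10)
A(x, K) = 6 (A(x, K) = 1 + (1/2)*10 = 1 + 5 = 6)
z = -5 (z = (-1 + 6)*(-1) = 5*(-1) = -5)
(X/s(-74))*z = (26504/((87*sqrt(-74))))*(-5) = (26504/((87*(I*sqrt(74)))))*(-5) = (26504/((87*I*sqrt(74))))*(-5) = (26504*(-I*sqrt(74)/6438))*(-5) = -13252*I*sqrt(74)/3219*(-5) = 66260*I*sqrt(74)/3219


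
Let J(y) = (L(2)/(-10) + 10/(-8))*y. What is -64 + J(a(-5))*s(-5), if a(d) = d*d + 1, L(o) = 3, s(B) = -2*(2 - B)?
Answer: 2501/5 ≈ 500.20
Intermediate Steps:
s(B) = -4 + 2*B
a(d) = 1 + d**2 (a(d) = d**2 + 1 = 1 + d**2)
J(y) = -31*y/20 (J(y) = (3/(-10) + 10/(-8))*y = (3*(-1/10) + 10*(-1/8))*y = (-3/10 - 5/4)*y = -31*y/20)
-64 + J(a(-5))*s(-5) = -64 + (-31*(1 + (-5)**2)/20)*(-4 + 2*(-5)) = -64 + (-31*(1 + 25)/20)*(-4 - 10) = -64 - 31/20*26*(-14) = -64 - 403/10*(-14) = -64 + 2821/5 = 2501/5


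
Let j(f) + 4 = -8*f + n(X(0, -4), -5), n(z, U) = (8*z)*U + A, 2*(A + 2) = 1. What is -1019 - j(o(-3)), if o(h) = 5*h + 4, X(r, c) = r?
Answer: -2203/2 ≈ -1101.5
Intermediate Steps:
A = -3/2 (A = -2 + (½)*1 = -2 + ½ = -3/2 ≈ -1.5000)
o(h) = 4 + 5*h
n(z, U) = -3/2 + 8*U*z (n(z, U) = (8*z)*U - 3/2 = 8*U*z - 3/2 = -3/2 + 8*U*z)
j(f) = -11/2 - 8*f (j(f) = -4 + (-8*f + (-3/2 + 8*(-5)*0)) = -4 + (-8*f + (-3/2 + 0)) = -4 + (-8*f - 3/2) = -4 + (-3/2 - 8*f) = -11/2 - 8*f)
-1019 - j(o(-3)) = -1019 - (-11/2 - 8*(4 + 5*(-3))) = -1019 - (-11/2 - 8*(4 - 15)) = -1019 - (-11/2 - 8*(-11)) = -1019 - (-11/2 + 88) = -1019 - 1*165/2 = -1019 - 165/2 = -2203/2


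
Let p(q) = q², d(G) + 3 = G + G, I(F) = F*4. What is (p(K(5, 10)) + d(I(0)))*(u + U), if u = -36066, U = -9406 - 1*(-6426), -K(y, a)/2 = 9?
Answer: -12533766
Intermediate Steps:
I(F) = 4*F
K(y, a) = -18 (K(y, a) = -2*9 = -18)
d(G) = -3 + 2*G (d(G) = -3 + (G + G) = -3 + 2*G)
U = -2980 (U = -9406 + 6426 = -2980)
(p(K(5, 10)) + d(I(0)))*(u + U) = ((-18)² + (-3 + 2*(4*0)))*(-36066 - 2980) = (324 + (-3 + 2*0))*(-39046) = (324 + (-3 + 0))*(-39046) = (324 - 3)*(-39046) = 321*(-39046) = -12533766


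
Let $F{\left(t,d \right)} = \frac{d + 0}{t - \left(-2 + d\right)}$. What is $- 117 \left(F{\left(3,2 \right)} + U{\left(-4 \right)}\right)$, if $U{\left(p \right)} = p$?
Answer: $390$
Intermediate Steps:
$F{\left(t,d \right)} = \frac{d}{2 + t - d}$
$- 117 \left(F{\left(3,2 \right)} + U{\left(-4 \right)}\right) = - 117 \left(\frac{2}{2 + 3 - 2} - 4\right) = - 117 \left(\frac{2}{3} - 4\right) = \left(-117\right) \left(- \frac{10}{3}\right) = 390$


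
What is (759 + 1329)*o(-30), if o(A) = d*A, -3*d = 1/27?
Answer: 2320/3 ≈ 773.33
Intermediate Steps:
d = -1/81 (d = -⅓/27 = -⅓*1/27 = -1/81 ≈ -0.012346)
o(A) = -A/81
(759 + 1329)*o(-30) = (759 + 1329)*(-1/81*(-30)) = 2088*(10/27) = 2320/3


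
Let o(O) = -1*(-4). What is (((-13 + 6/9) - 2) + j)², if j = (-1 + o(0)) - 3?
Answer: 1849/9 ≈ 205.44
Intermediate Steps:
o(O) = 4
j = 0 (j = (-1 + 4) - 3 = 3 - 3 = 0)
(((-13 + 6/9) - 2) + j)² = (((-13 + 6/9) - 2) + 0)² = (((-13 + 6*(⅑)) - 2) + 0)² = (((-13 + ⅔) - 2) + 0)² = ((-37/3 - 2) + 0)² = (-43/3 + 0)² = (-43/3)² = 1849/9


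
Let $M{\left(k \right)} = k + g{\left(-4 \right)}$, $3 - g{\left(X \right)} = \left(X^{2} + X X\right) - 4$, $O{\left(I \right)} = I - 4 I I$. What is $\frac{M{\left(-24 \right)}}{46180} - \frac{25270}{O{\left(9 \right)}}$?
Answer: $\frac{33341519}{415620} \approx 80.221$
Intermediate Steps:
$O{\left(I \right)} = I - 4 I^{2}$
$g{\left(X \right)} = 7 - 2 X^{2}$ ($g{\left(X \right)} = 3 - \left(\left(X^{2} + X X\right) - 4\right) = 3 - \left(\left(X^{2} + X^{2}\right) - 4\right) = 3 - \left(2 X^{2} - 4\right) = 3 - \left(-4 + 2 X^{2}\right) = 7 - 2 X^{2}$)
$M{\left(k \right)} = -25 + k$ ($M{\left(k \right)} = k + \left(7 - 2 \left(-4\right)^{2}\right) = k + \left(7 - 32\right) = k - 25 = -25 + k$)
$\frac{M{\left(-24 \right)}}{46180} - \frac{25270}{O{\left(9 \right)}} = \frac{-25 - 24}{46180} - \frac{25270}{9 \left(1 - 36\right)} = \left(-49\right) \frac{1}{46180} - \frac{25270}{9 \left(1 - 36\right)} = - \frac{49}{46180} - \frac{25270}{9 \left(-35\right)} = - \frac{49}{46180} - \frac{25270}{-315} = - \frac{49}{46180} - - \frac{722}{9} = - \frac{49}{46180} + \frac{722}{9} = \frac{33341519}{415620}$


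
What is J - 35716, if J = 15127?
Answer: -20589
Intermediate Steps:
J - 35716 = 15127 - 35716 = -20589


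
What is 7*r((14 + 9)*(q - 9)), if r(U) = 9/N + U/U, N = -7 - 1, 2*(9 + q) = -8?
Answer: -7/8 ≈ -0.87500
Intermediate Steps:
q = -13 (q = -9 + (½)*(-8) = -9 - 4 = -13)
N = -8
r(U) = -⅛ (r(U) = 9/(-8) + U/U = 9*(-⅛) + 1 = -9/8 + 1 = -⅛)
7*r((14 + 9)*(q - 9)) = 7*(-⅛) = -7/8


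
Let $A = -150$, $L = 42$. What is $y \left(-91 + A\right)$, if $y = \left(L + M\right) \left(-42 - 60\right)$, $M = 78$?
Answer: $2949840$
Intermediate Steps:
$y = -12240$ ($y = \left(42 + 78\right) \left(-42 - 60\right) = 120 \left(-102\right) = -12240$)
$y \left(-91 + A\right) = - 12240 \left(-91 - 150\right) = \left(-12240\right) \left(-241\right) = 2949840$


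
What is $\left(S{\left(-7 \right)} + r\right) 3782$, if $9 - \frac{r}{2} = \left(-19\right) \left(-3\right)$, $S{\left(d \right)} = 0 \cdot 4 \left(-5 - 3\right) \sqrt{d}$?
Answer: $-363072$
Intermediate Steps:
$S{\left(d \right)} = 0$ ($S{\left(d \right)} = 0 \left(-8\right) \sqrt{d} = 0 \sqrt{d} = 0$)
$r = -96$ ($r = 18 - 2 \left(\left(-19\right) \left(-3\right)\right) = 18 - 114 = -96$)
$\left(S{\left(-7 \right)} + r\right) 3782 = \left(0 - 96\right) 3782 = \left(-96\right) 3782 = -363072$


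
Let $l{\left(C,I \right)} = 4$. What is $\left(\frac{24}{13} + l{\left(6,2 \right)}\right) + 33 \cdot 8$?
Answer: $\frac{3508}{13} \approx 269.85$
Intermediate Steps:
$\left(\frac{24}{13} + l{\left(6,2 \right)}\right) + 33 \cdot 8 = \left(\frac{24}{13} + 4\right) + 33 \cdot 8 = \left(24 \cdot \frac{1}{13} + 4\right) + 264 = \left(\frac{24}{13} + 4\right) + 264 = \frac{76}{13} + 264 = \frac{3508}{13}$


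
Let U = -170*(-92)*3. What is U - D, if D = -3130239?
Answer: 3177159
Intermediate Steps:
U = 46920 (U = 15640*3 = 46920)
U - D = 46920 - 1*(-3130239) = 46920 + 3130239 = 3177159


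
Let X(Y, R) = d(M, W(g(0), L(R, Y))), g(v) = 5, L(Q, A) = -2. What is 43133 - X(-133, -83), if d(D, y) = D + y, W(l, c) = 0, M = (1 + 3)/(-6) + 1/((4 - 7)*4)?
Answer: 172535/4 ≈ 43134.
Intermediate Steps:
M = -¾ (M = 4*(-⅙) + (¼)/(-3) = -⅔ - ⅓*¼ = -⅔ - 1/12 = -¾ ≈ -0.75000)
X(Y, R) = -¾ (X(Y, R) = -¾ + 0 = -¾)
43133 - X(-133, -83) = 43133 - 1*(-¾) = 43133 + ¾ = 172535/4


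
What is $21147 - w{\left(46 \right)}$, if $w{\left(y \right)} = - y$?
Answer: $21193$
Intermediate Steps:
$21147 - w{\left(46 \right)} = 21147 - \left(-1\right) 46 = 21147 - -46 = 21147 + 46 = 21193$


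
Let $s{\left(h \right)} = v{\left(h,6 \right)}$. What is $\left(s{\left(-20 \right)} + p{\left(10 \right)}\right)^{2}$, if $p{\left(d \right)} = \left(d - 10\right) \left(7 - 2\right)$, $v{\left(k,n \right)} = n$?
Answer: $36$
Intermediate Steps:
$s{\left(h \right)} = 6$
$p{\left(d \right)} = -50 + 5 d$ ($p{\left(d \right)} = \left(-10 + d\right) 5 = -50 + 5 d$)
$\left(s{\left(-20 \right)} + p{\left(10 \right)}\right)^{2} = \left(6 + \left(-50 + 5 \cdot 10\right)\right)^{2} = \left(6 + \left(-50 + 50\right)\right)^{2} = \left(6 + 0\right)^{2} = 6^{2} = 36$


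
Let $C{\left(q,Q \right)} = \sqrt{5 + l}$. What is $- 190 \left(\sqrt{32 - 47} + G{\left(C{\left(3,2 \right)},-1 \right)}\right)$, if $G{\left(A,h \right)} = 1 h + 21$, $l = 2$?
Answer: $-3800 - 190 i \sqrt{15} \approx -3800.0 - 735.87 i$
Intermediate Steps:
$C{\left(q,Q \right)} = \sqrt{7}$ ($C{\left(q,Q \right)} = \sqrt{5 + 2} = \sqrt{7}$)
$G{\left(A,h \right)} = 21 + h$ ($G{\left(A,h \right)} = h + 21 = 21 + h$)
$- 190 \left(\sqrt{32 - 47} + G{\left(C{\left(3,2 \right)},-1 \right)}\right) = - 190 \left(\sqrt{32 - 47} + \left(21 - 1\right)\right) = - 190 \left(\sqrt{-15} + 20\right) = - 190 \left(i \sqrt{15} + 20\right) = - 190 \left(20 + i \sqrt{15}\right) = -3800 - 190 i \sqrt{15}$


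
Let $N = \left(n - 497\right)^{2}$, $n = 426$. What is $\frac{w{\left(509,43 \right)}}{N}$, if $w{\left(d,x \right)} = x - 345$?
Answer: $- \frac{302}{5041} \approx -0.059909$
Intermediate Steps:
$w{\left(d,x \right)} = -345 + x$ ($w{\left(d,x \right)} = x - 345 = -345 + x$)
$N = 5041$ ($N = \left(426 - 497\right)^{2} = \left(-71\right)^{2} = 5041$)
$\frac{w{\left(509,43 \right)}}{N} = \frac{-345 + 43}{5041} = \left(-302\right) \frac{1}{5041} = - \frac{302}{5041}$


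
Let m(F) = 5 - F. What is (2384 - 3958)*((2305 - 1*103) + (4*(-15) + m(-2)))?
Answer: -3382526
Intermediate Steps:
(2384 - 3958)*((2305 - 1*103) + (4*(-15) + m(-2))) = (2384 - 3958)*((2305 - 1*103) + (4*(-15) + (5 - 1*(-2)))) = -1574*((2305 - 103) + (-60 + (5 + 2))) = -1574*(2202 + (-60 + 7)) = -1574*(2202 - 53) = -1574*2149 = -3382526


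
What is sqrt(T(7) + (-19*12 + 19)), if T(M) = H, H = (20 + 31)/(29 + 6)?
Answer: 4*I*sqrt(15890)/35 ≈ 14.406*I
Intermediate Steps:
H = 51/35 ≈ 1.4571
T(M) = 51/35
sqrt(T(7) + (-19*12 + 19)) = sqrt(51/35 + (-19*12 + 19)) = sqrt(51/35 + (-228 + 19)) = sqrt(51/35 - 209) = sqrt(-7264/35) = 4*I*sqrt(15890)/35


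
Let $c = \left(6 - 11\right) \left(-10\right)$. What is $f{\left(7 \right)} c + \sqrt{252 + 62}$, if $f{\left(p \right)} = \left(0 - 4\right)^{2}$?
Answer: $800 + \sqrt{314} \approx 817.72$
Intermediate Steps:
$f{\left(p \right)} = 16$ ($f{\left(p \right)} = \left(-4\right)^{2} = 16$)
$c = 50$ ($c = \left(-5\right) \left(-10\right) = 50$)
$f{\left(7 \right)} c + \sqrt{252 + 62} = 16 \cdot 50 + \sqrt{252 + 62} = 800 + \sqrt{314}$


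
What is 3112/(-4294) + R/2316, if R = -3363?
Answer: -3608019/1657484 ≈ -2.1768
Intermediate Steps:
3112/(-4294) + R/2316 = 3112/(-4294) - 3363/2316 = 3112*(-1/4294) - 3363*1/2316 = -1556/2147 - 1121/772 = -3608019/1657484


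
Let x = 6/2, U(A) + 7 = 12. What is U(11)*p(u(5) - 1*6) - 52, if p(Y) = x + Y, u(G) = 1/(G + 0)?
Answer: -66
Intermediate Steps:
U(A) = 5 (U(A) = -7 + 12 = 5)
x = 3 (x = 6*(½) = 3)
u(G) = 1/G
p(Y) = 3 + Y
U(11)*p(u(5) - 1*6) - 52 = 5*(3 + (1/5 - 1*6)) - 52 = 5*(3 + (⅕ - 6)) - 52 = 5*(3 - 29/5) - 52 = 5*(-14/5) - 52 = -14 - 52 = -66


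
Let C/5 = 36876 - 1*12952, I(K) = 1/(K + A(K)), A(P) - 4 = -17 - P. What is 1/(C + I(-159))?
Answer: 13/1555059 ≈ 8.3598e-6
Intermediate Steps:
A(P) = -13 - P (A(P) = 4 + (-17 - P) = -13 - P)
I(K) = -1/13 (I(K) = 1/(K + (-13 - K)) = 1/(-13) = -1/13)
C = 119620 (C = 5*(36876 - 1*12952) = 5*(36876 - 12952) = 5*23924 = 119620)
1/(C + I(-159)) = 1/(119620 - 1/13) = 1/(1555059/13) = 13/1555059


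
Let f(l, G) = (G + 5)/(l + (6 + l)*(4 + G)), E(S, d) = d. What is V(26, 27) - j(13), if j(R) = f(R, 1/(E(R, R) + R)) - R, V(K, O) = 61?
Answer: 172511/2333 ≈ 73.944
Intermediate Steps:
f(l, G) = (5 + G)/(l + (4 + G)*(6 + l))
j(R) = -R + (5 + 1/(2*R))/(49/2 + 3/R + 5*R) (j(R) = (5 + 1/(R + R))/(24 + 5*R + 6/(R + R) + R/(R + R)) - R = (5 + 1/(2*R))/(24 + 5*R + 6/((2*R)) + R/((2*R))) - R = (5 + 1/(2*R))/(24 + 5*R + 6*(1/(2*R)) + (1/(2*R))*R) - R = (5 + 1/(2*R))/(24 + 5*R + 3/R + ½) - R = (5 + 1/(2*R))/(49/2 + 3/R + 5*R) - R = -R + (5 + 1/(2*R))/(49/2 + 3/R + 5*R))
V(26, 27) - j(13) = 61 - (1 + 10*13 - 1*13*(6 + 13*(49 + 10*13)))/(6 + 13*(49 + 10*13)) = 61 - (1 + 130 - 1*13*(6 + 13*(49 + 130)))/(6 + 13*(49 + 130)) = 61 - (1 + 130 - 1*13*(6 + 13*179))/(6 + 13*179) = 61 - (1 + 130 - 1*13*(6 + 2327))/(6 + 2327) = 61 - (1 + 130 - 1*13*2333)/2333 = 61 - (1 + 130 - 30329)/2333 = 61 - (-30198)/2333 = 61 - 1*(-30198/2333) = 61 + 30198/2333 = 172511/2333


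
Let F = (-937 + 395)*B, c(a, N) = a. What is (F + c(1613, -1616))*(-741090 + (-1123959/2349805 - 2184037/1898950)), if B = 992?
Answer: 9334903687587061523/23498050 ≈ 3.9726e+11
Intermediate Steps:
F = -537664 (F = (-937 + 395)*992 = -542*992 = -537664)
(F + c(1613, -1616))*(-741090 + (-1123959/2349805 - 2184037/1898950)) = (-537664 + 1613)*(-741090 + (-1123959/2349805 - 2184037/1898950)) = -536051*(-741090 + (-1123959*1/2349805 - 2184037*1/1898950)) = -536051*(-741090 + (-1123959/2349805 - 13399/11650)) = -536051*(-741090 - 38265373/23498050) = -536051*(-17414208139873/23498050) = 9334903687587061523/23498050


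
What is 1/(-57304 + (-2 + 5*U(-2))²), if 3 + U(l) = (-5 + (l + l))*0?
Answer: -1/57015 ≈ -1.7539e-5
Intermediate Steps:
U(l) = -3 (U(l) = -3 + (-5 + (l + l))*0 = -3 + (-5 + 2*l)*0 = -3 + 0 = -3)
1/(-57304 + (-2 + 5*U(-2))²) = 1/(-57304 + (-2 + 5*(-3))²) = 1/(-57304 + (-2 - 15)²) = 1/(-57304 + (-17)²) = 1/(-57304 + 289) = 1/(-57015) = -1/57015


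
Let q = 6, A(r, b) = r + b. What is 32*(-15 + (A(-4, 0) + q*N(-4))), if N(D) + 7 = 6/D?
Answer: -2240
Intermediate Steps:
A(r, b) = b + r
N(D) = -7 + 6/D
32*(-15 + (A(-4, 0) + q*N(-4))) = 32*(-15 + ((0 - 4) + 6*(-7 + 6/(-4)))) = 32*(-15 + (-4 + 6*(-7 + 6*(-1/4)))) = 32*(-15 + (-4 + 6*(-7 - 3/2))) = 32*(-15 + (-4 + 6*(-17/2))) = 32*(-15 + (-4 - 51)) = 32*(-15 - 55) = 32*(-70) = -2240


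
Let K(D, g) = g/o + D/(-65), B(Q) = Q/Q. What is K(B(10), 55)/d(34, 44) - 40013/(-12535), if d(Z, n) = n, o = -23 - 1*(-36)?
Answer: 11787177/3585010 ≈ 3.2879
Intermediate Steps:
o = 13 (o = -23 + 36 = 13)
B(Q) = 1
K(D, g) = -D/65 + g/13 (K(D, g) = g/13 + D/(-65) = g*(1/13) + D*(-1/65) = g/13 - D/65 = -D/65 + g/13)
K(B(10), 55)/d(34, 44) - 40013/(-12535) = (-1/65*1 + (1/13)*55)/44 - 40013/(-12535) = (-1/65 + 55/13)*(1/44) - 40013*(-1/12535) = (274/65)*(1/44) + 40013/12535 = 137/1430 + 40013/12535 = 11787177/3585010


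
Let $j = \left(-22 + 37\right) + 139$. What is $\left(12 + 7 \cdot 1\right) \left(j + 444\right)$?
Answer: $11362$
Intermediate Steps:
$j = 154$ ($j = 15 + 139 = 154$)
$\left(12 + 7 \cdot 1\right) \left(j + 444\right) = \left(12 + 7 \cdot 1\right) \left(154 + 444\right) = \left(12 + 7\right) 598 = 19 \cdot 598 = 11362$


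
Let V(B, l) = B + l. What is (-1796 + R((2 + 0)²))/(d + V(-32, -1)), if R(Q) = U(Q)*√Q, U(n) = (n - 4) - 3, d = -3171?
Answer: 901/1602 ≈ 0.56242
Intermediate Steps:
U(n) = -7 + n (U(n) = (-4 + n) - 3 = -7 + n)
R(Q) = √Q*(-7 + Q) (R(Q) = (-7 + Q)*√Q = √Q*(-7 + Q))
(-1796 + R((2 + 0)²))/(d + V(-32, -1)) = (-1796 + √((2 + 0)²)*(-7 + (2 + 0)²))/(-3171 + (-32 - 1)) = (-1796 + √(2²)*(-7 + 2²))/(-3171 - 33) = (-1796 + √4*(-7 + 4))/(-3204) = (-1796 + 2*(-3))*(-1/3204) = (-1796 - 6)*(-1/3204) = -1802*(-1/3204) = 901/1602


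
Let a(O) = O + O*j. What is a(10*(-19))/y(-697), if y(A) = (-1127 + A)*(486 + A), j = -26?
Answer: 125/10128 ≈ 0.012342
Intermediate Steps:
a(O) = -25*O (a(O) = O + O*(-26) = O - 26*O = -25*O)
a(10*(-19))/y(-697) = (-250*(-19))/(-547722 + (-697)**2 - 641*(-697)) = (-25*(-190))/(-547722 + 485809 + 446777) = 4750/384864 = 4750*(1/384864) = 125/10128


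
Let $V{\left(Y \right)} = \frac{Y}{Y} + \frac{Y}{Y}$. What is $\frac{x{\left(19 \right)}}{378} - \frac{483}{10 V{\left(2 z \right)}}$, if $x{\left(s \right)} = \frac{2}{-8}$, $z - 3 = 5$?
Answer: $- \frac{182579}{7560} \approx -24.151$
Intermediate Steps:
$z = 8$ ($z = 3 + 5 = 8$)
$x{\left(s \right)} = - \frac{1}{4}$ ($x{\left(s \right)} = 2 \left(- \frac{1}{8}\right) = - \frac{1}{4}$)
$V{\left(Y \right)} = 2$ ($V{\left(Y \right)} = 1 + 1 = 2$)
$\frac{x{\left(19 \right)}}{378} - \frac{483}{10 V{\left(2 z \right)}} = - \frac{1}{4 \cdot 378} - \frac{483}{10 \cdot 2} = \left(- \frac{1}{4}\right) \frac{1}{378} - \frac{483}{20} = - \frac{1}{1512} - \frac{483}{20} = - \frac{182579}{7560}$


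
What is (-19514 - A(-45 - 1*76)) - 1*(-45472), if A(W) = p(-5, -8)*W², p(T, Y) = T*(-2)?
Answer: -120452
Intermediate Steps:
p(T, Y) = -2*T
A(W) = 10*W² (A(W) = (-2*(-5))*W² = 10*W²)
(-19514 - A(-45 - 1*76)) - 1*(-45472) = (-19514 - 10*(-45 - 1*76)²) - 1*(-45472) = (-19514 - 10*(-45 - 76)²) + 45472 = (-19514 - 10*(-121)²) + 45472 = (-19514 - 10*14641) + 45472 = (-19514 - 1*146410) + 45472 = (-19514 - 146410) + 45472 = -165924 + 45472 = -120452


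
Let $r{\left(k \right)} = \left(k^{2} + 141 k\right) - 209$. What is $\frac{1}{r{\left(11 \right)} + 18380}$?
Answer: $\frac{1}{19843} \approx 5.0396 \cdot 10^{-5}$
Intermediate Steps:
$r{\left(k \right)} = -209 + k^{2} + 141 k$
$\frac{1}{r{\left(11 \right)} + 18380} = \frac{1}{\left(-209 + 11^{2} + 141 \cdot 11\right) + 18380} = \frac{1}{\left(-209 + 121 + 1551\right) + 18380} = \frac{1}{1463 + 18380} = \frac{1}{19843}$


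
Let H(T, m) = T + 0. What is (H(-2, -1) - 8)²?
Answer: 100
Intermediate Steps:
H(T, m) = T
(H(-2, -1) - 8)² = (-2 - 8)² = (-10)² = 100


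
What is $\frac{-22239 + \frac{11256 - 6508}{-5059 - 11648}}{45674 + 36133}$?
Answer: $- \frac{371551721}{1366749549} \approx -0.27185$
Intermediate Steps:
$\frac{-22239 + \frac{11256 - 6508}{-5059 - 11648}}{45674 + 36133} = \frac{-22239 + \frac{4748}{-16707}}{81807} = \left(-22239 + 4748 \left(- \frac{1}{16707}\right)\right) \frac{1}{81807} = \left(-22239 - \frac{4748}{16707}\right) \frac{1}{81807} = \left(- \frac{371551721}{16707}\right) \frac{1}{81807} = - \frac{371551721}{1366749549}$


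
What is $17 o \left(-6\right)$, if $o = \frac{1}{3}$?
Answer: $-34$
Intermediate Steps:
$o = \frac{1}{3} \approx 0.33333$
$17 o \left(-6\right) = 17 \cdot \frac{1}{3} \left(-6\right) = \frac{17}{3} \left(-6\right) = -34$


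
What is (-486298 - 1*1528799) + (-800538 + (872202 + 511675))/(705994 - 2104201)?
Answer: -2817523314418/1398207 ≈ -2.0151e+6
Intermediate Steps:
(-486298 - 1*1528799) + (-800538 + (872202 + 511675))/(705994 - 2104201) = (-486298 - 1528799) + (-800538 + 1383877)/(-1398207) = -2015097 + 583339*(-1/1398207) = -2015097 - 583339/1398207 = -2817523314418/1398207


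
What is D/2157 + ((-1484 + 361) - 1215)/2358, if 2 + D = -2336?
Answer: -1759345/847701 ≈ -2.0754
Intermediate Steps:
D = -2338 (D = -2 - 2336 = -2338)
D/2157 + ((-1484 + 361) - 1215)/2358 = -2338/2157 + ((-1484 + 361) - 1215)/2358 = -2338*1/2157 + (-1123 - 1215)*(1/2358) = -2338/2157 - 2338*1/2358 = -2338/2157 - 1169/1179 = -1759345/847701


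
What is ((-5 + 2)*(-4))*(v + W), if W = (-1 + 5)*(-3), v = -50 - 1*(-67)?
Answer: 60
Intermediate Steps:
v = 17 (v = -50 + 67 = 17)
W = -12 (W = 4*(-3) = -12)
((-5 + 2)*(-4))*(v + W) = ((-5 + 2)*(-4))*(17 - 12) = -3*(-4)*5 = 12*5 = 60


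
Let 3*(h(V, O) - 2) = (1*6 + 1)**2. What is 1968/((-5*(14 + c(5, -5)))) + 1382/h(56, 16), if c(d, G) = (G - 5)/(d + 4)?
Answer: 71526/1595 ≈ 44.844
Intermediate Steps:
h(V, O) = 55/3 (h(V, O) = 2 + (1*6 + 1)**2/3 = 2 + (6 + 1)**2/3 = 2 + (1/3)*7**2 = 2 + (1/3)*49 = 2 + 49/3 = 55/3)
c(d, G) = (-5 + G)/(4 + d)
1968/((-5*(14 + c(5, -5)))) + 1382/h(56, 16) = 1968/((-5*(14 + (-5 - 5)/(4 + 5)))) + 1382/(55/3) = 1968/((-5*(14 - 10/9))) + 1382*(3/55) = 1968/((-5*(14 + (1/9)*(-10)))) + 4146/55 = 1968/((-5*(14 - 10/9))) + 4146/55 = 1968/((-5*116/9)) + 4146/55 = 1968/(-580/9) + 4146/55 = 1968*(-9/580) + 4146/55 = -4428/145 + 4146/55 = 71526/1595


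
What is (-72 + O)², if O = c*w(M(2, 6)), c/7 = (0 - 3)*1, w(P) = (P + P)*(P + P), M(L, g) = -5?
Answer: 4717584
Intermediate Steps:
w(P) = 4*P² (w(P) = (2*P)*(2*P) = 4*P²)
c = -21 (c = 7*((0 - 3)*1) = 7*(-3*1) = 7*(-3) = -21)
O = -2100 (O = -84*(-5)² = -84*25 = -21*100 = -2100)
(-72 + O)² = (-72 - 2100)² = (-2172)² = 4717584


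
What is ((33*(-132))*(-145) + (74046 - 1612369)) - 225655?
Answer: -1132358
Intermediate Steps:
((33*(-132))*(-145) + (74046 - 1612369)) - 225655 = (-4356*(-145) - 1538323) - 225655 = (631620 - 1538323) - 225655 = -906703 - 225655 = -1132358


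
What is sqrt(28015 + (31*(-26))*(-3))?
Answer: sqrt(30433) ≈ 174.45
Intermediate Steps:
sqrt(28015 + (31*(-26))*(-3)) = sqrt(28015 - 806*(-3)) = sqrt(28015 + 2418) = sqrt(30433)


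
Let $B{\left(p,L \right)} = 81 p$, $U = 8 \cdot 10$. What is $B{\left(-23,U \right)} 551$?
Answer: $-1026513$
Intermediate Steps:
$U = 80$
$B{\left(-23,U \right)} 551 = 81 \left(-23\right) 551 = \left(-1863\right) 551 = -1026513$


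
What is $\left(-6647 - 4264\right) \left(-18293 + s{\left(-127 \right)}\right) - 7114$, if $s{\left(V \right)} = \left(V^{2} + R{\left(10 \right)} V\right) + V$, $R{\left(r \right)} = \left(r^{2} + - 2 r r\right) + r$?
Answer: $-99722743$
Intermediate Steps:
$R{\left(r \right)} = r - r^{2}$ ($R{\left(r \right)} = \left(r^{2} - 2 r^{2}\right) + r = - r^{2} + r = r - r^{2}$)
$s{\left(V \right)} = V^{2} - 89 V$ ($s{\left(V \right)} = \left(V^{2} + 10 \left(1 - 10\right) V\right) + V = \left(V^{2} + 10 \left(-9\right) V\right) + V = \left(V^{2} - 90 V\right) + V = V^{2} - 89 V$)
$\left(-6647 - 4264\right) \left(-18293 + s{\left(-127 \right)}\right) - 7114 = \left(-6647 - 4264\right) \left(-18293 - 127 \left(-89 - 127\right)\right) - 7114 = - 10911 \left(-18293 - -27432\right) - 7114 = - 10911 \left(-18293 + 27432\right) - 7114 = \left(-10911\right) 9139 - 7114 = -99715629 - 7114 = -99722743$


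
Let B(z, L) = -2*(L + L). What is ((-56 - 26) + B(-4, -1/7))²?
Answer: 324900/49 ≈ 6630.6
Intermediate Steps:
B(z, L) = -4*L
((-56 - 26) + B(-4, -1/7))² = ((-56 - 26) - (-4)/7)² = (-82 - (-4)/7)² = (-82 - 4*(-⅐))² = (-82 + 4/7)² = (-570/7)² = 324900/49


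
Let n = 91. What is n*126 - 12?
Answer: 11454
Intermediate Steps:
n*126 - 12 = 91*126 - 12 = 11466 - 12 = 11454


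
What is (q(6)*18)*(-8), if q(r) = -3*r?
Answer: 2592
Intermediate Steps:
(q(6)*18)*(-8) = (-3*6*18)*(-8) = -18*18*(-8) = -324*(-8) = 2592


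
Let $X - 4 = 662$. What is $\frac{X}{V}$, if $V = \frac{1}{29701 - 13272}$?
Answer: $10941714$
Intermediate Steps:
$X = 666$ ($X = 4 + 662 = 666$)
$V = \frac{1}{16429} \approx 6.0868 \cdot 10^{-5}$
$\frac{X}{V} = 666 \frac{1}{\frac{1}{16429}} = 666 \cdot 16429 = 10941714$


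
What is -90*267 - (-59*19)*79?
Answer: 64529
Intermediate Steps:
-90*267 - (-59*19)*79 = -24030 - (-1121)*79 = -24030 - 1*(-88559) = -24030 + 88559 = 64529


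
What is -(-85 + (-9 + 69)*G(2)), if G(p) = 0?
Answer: 85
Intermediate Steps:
-(-85 + (-9 + 69)*G(2)) = -(-85 + (-9 + 69)*0) = -(-85 + 60*0) = -(-85 + 0) = -1*(-85) = 85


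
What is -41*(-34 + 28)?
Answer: 246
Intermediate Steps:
-41*(-34 + 28) = -41*(-6) = 246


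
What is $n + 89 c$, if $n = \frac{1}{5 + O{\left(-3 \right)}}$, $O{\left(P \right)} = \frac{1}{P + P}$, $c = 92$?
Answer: $\frac{237458}{29} \approx 8188.2$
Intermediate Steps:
$O{\left(P \right)} = \frac{1}{2 P}$
$n = \frac{6}{29}$ ($n = \frac{1}{5 + \frac{1}{2 \left(-3\right)}} = \frac{1}{5 + \frac{1}{2} \left(- \frac{1}{3}\right)} = \frac{1}{5 - \frac{1}{6}} = \frac{1}{\frac{29}{6}} = \frac{6}{29} \approx 0.2069$)
$n + 89 c = \frac{6}{29} + 89 \cdot 92 = \frac{6}{29} + 8188 = \frac{237458}{29}$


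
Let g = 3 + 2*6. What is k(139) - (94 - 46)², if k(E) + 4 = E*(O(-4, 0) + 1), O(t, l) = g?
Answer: -84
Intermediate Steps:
g = 15 (g = 3 + 12 = 15)
O(t, l) = 15
k(E) = -4 + 16*E (k(E) = -4 + E*(15 + 1) = -4 + E*16 = -4 + 16*E)
k(139) - (94 - 46)² = (-4 + 16*139) - (94 - 46)² = (-4 + 2224) - 1*48² = 2220 - 1*2304 = 2220 - 2304 = -84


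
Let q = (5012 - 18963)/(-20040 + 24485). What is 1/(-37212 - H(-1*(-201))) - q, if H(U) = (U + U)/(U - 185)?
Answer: 593703641/189164595 ≈ 3.1386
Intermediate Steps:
H(U) = 2*U/(-185 + U) (H(U) = (2*U)/(-185 + U) = 2*U/(-185 + U))
q = -1993/635 (q = -13951/4445 = -13951*1/4445 = -1993/635 ≈ -3.1386)
1/(-37212 - H(-1*(-201))) - q = 1/(-37212 - 2*(-1*(-201))/(-185 - 1*(-201))) - 1*(-1993/635) = 1/(-37212 - 2*201/(-185 + 201)) + 1993/635 = 1/(-37212 - 2*201/16) + 1993/635 = 1/(-37212 - 1*201/8) + 1993/635 = 1/(-37212 - 201/8) + 1993/635 = 1/(-297897/8) + 1993/635 = -8/297897 + 1993/635 = 593703641/189164595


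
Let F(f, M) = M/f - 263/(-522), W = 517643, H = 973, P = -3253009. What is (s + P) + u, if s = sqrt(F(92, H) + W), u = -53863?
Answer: -3306872 + 11*sqrt(68518593509)/4002 ≈ -3.3062e+6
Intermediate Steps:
F(f, M) = 263/522 + M/f (F(f, M) = M/f - 263*(-1/522) = M/f + 263/522 = 263/522 + M/f)
s = 11*sqrt(68518593509)/4002 (s = sqrt((263/522 + 973/92) + 517643) = sqrt(266051/24012 + 517643) = sqrt(12429909767/24012) = 11*sqrt(68518593509)/4002 ≈ 719.48)
(s + P) + u = (11*sqrt(68518593509)/4002 - 3253009) - 53863 = (-3253009 + 11*sqrt(68518593509)/4002) - 53863 = -3306872 + 11*sqrt(68518593509)/4002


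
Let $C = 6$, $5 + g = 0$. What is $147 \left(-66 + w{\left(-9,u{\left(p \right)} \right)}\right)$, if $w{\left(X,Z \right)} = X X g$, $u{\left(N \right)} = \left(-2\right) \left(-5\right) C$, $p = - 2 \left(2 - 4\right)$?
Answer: $-69237$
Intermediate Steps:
$g = -5$ ($g = -5 + 0 = -5$)
$p = 4$ ($p = \left(-2\right) \left(-2\right) = 4$)
$u{\left(N \right)} = 60$ ($u{\left(N \right)} = \left(-2\right) \left(-5\right) 6 = 10 \cdot 6 = 60$)
$w{\left(X,Z \right)} = - 5 X^{2}$ ($w{\left(X,Z \right)} = X X \left(-5\right) = X^{2} \left(-5\right) = - 5 X^{2}$)
$147 \left(-66 + w{\left(-9,u{\left(p \right)} \right)}\right) = 147 \left(-66 - 5 \left(-9\right)^{2}\right) = 147 \left(-66 - 405\right) = 147 \left(-471\right) = -69237$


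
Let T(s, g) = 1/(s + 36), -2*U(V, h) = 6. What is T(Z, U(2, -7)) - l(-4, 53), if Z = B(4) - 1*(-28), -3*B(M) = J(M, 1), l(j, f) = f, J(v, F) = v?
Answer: -9961/188 ≈ -52.984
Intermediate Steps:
B(M) = -M/3
U(V, h) = -3 (U(V, h) = -½*6 = -3)
Z = 80/3 (Z = -⅓*4 - 1*(-28) = -4/3 + 28 = 80/3 ≈ 26.667)
T(s, g) = 1/(36 + s)
T(Z, U(2, -7)) - l(-4, 53) = 1/(36 + 80/3) - 1*53 = 1/(188/3) - 53 = 3/188 - 53 = -9961/188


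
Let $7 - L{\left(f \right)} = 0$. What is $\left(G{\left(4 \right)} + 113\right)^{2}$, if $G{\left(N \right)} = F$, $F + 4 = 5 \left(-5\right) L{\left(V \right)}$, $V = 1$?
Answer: $4356$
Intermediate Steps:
$L{\left(f \right)} = 7$ ($L{\left(f \right)} = 7 - 0 = 7 + 0 = 7$)
$F = -179$ ($F = -4 + 5 \left(-5\right) 7 = -4 - 175 = -179$)
$G{\left(N \right)} = -179$
$\left(G{\left(4 \right)} + 113\right)^{2} = \left(-179 + 113\right)^{2} = \left(-66\right)^{2} = 4356$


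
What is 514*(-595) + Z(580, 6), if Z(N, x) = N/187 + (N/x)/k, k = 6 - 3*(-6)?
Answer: -2058799565/6732 ≈ -3.0582e+5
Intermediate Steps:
k = 24 (k = 6 + 18 = 24)
Z(N, x) = N/187 + N/(24*x) (Z(N, x) = N/187 + (N/x)/24 = N*(1/187) + (N/x)*(1/24) = N/187 + N/(24*x))
514*(-595) + Z(580, 6) = 514*(-595) + ((1/187)*580 + (1/24)*580/6) = -305830 + (580/187 + (1/24)*580*(1/6)) = -305830 + (580/187 + 145/36) = -305830 + 47995/6732 = -2058799565/6732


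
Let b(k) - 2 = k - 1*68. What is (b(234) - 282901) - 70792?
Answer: -353525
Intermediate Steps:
b(k) = -66 + k (b(k) = 2 + (k - 1*68) = 2 + (k - 68) = 2 + (-68 + k) = -66 + k)
(b(234) - 282901) - 70792 = ((-66 + 234) - 282901) - 70792 = (168 - 282901) - 70792 = -282733 - 70792 = -353525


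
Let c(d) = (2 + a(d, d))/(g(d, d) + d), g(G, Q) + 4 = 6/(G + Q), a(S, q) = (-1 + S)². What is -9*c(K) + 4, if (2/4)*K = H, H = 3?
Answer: -466/5 ≈ -93.200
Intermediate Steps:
K = 6 (K = 2*3 = 6)
g(G, Q) = -4 + 6/(G + Q)
c(d) = (2 + (-1 + d)²)/(d + (3 - 4*d)/d) (c(d) = (2 + (-1 + d)²)/(2*(3 - 2*d - 2*d)/(d + d) + d) = (2 + (-1 + d)²)/(2*(3 - 4*d)/((2*d)) + d) = (2 + (-1 + d)²)/(2*(1/(2*d))*(3 - 4*d) + d) = (2 + (-1 + d)²)/((3 - 4*d)/d + d) = (2 + (-1 + d)²)/(d + (3 - 4*d)/d))
-9*c(K) + 4 = -54*(2 + (-1 + 6)²)/(3 + 6² - 4*6) + 4 = -54*(2 + 5²)/(3 + 36 - 24) + 4 = -54*(2 + 25)/15 + 4 = -54*27/15 + 4 = -9*54/5 + 4 = -486/5 + 4 = -466/5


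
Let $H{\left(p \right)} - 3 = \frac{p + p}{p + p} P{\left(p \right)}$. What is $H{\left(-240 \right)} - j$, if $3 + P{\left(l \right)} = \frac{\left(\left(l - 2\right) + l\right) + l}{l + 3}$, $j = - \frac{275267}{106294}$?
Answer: $\frac{141982547}{25191678} \approx 5.6361$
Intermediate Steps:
$j = - \frac{275267}{106294}$ ($j = \left(-275267\right) \frac{1}{106294} = - \frac{275267}{106294} \approx -2.5897$)
$P{\left(l \right)} = -3 + \frac{-2 + 3 l}{3 + l}$ ($P{\left(l \right)} = -3 + \frac{\left(\left(l - 2\right) + l\right) + l}{l + 3} = -3 + \frac{\left(\left(-2 + l\right) + l\right) + l}{3 + l} = -3 + \frac{\left(-2 + 2 l\right) + l}{3 + l} = -3 + \frac{-2 + 3 l}{3 + l}$)
$H{\left(p \right)} = 3 - \frac{11}{3 + p}$ ($H{\left(p \right)} = 3 + \frac{p + p}{p + p} \left(- \frac{11}{3 + p}\right) = 3 + \frac{2 p}{2 p} \left(- \frac{11}{3 + p}\right) = 3 + 2 p \frac{1}{2 p} \left(- \frac{11}{3 + p}\right) = 3 + 1 \left(- \frac{11}{3 + p}\right) = 3 - \frac{11}{3 + p}$)
$H{\left(-240 \right)} - j = \frac{-2 + 3 \left(-240\right)}{3 - 240} - - \frac{275267}{106294} = \frac{-2 - 720}{-237} + \frac{275267}{106294} = \left(- \frac{1}{237}\right) \left(-722\right) + \frac{275267}{106294} = \frac{722}{237} + \frac{275267}{106294} = \frac{141982547}{25191678}$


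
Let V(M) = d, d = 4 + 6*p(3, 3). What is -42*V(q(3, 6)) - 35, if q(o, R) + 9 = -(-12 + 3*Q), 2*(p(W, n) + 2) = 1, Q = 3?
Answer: 175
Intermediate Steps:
p(W, n) = -3/2 (p(W, n) = -2 + (½)*1 = -2 + ½ = -3/2)
q(o, R) = -6 (q(o, R) = -9 - 3/(1/(-4 + 3)) = -9 - 3/(1/(-1)) = -9 - 3/(-1) = -9 - 3*(-1) = -9 + 3 = -6)
d = -5 (d = 4 + 6*(-3/2) = 4 - 9 = -5)
V(M) = -5
-42*V(q(3, 6)) - 35 = -42*(-5) - 35 = 210 - 35 = 175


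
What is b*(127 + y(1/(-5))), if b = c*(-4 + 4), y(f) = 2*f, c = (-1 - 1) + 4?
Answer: 0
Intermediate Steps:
c = 2 (c = -2 + 4 = 2)
b = 0 (b = 2*(-4 + 4) = 2*0 = 0)
b*(127 + y(1/(-5))) = 0*(127 + 2/(-5)) = 0*(127 + 2*(-⅕)) = 0*(127 - ⅖) = 0*(633/5) = 0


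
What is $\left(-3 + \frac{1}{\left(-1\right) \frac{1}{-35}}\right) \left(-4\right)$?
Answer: $-128$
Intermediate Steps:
$\left(-3 + \frac{1}{\left(-1\right) \frac{1}{-35}}\right) \left(-4\right) = \left(-3 + \frac{1}{\left(-1\right) \left(- \frac{1}{35}\right)}\right) \left(-4\right) = \left(-3 + \frac{1}{\frac{1}{35}}\right) \left(-4\right) = \left(-3 + 35\right) \left(-4\right) = 32 \left(-4\right) = -128$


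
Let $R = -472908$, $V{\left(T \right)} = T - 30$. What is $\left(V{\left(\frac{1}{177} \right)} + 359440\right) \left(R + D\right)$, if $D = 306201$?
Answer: $- \frac{3535053664899}{59} \approx -5.9916 \cdot 10^{10}$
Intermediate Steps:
$V{\left(T \right)} = -30 + T$
$\left(V{\left(\frac{1}{177} \right)} + 359440\right) \left(R + D\right) = \left(\left(-30 + \frac{1}{177}\right) + 359440\right) \left(-472908 + 306201\right) = \left(\left(-30 + \frac{1}{177}\right) + 359440\right) \left(-166707\right) = \left(- \frac{5309}{177} + 359440\right) \left(-166707\right) = \frac{63615571}{177} \left(-166707\right) = - \frac{3535053664899}{59}$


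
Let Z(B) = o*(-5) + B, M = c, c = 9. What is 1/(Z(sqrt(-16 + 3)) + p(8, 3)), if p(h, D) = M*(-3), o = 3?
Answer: -42/1777 - I*sqrt(13)/1777 ≈ -0.023635 - 0.002029*I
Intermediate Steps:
M = 9
p(h, D) = -27 (p(h, D) = 9*(-3) = -27)
Z(B) = -15 + B (Z(B) = 3*(-5) + B = -15 + B)
1/(Z(sqrt(-16 + 3)) + p(8, 3)) = 1/((-15 + sqrt(-16 + 3)) - 27) = 1/((-15 + sqrt(-13)) - 27) = 1/((-15 + I*sqrt(13)) - 27) = 1/(-42 + I*sqrt(13))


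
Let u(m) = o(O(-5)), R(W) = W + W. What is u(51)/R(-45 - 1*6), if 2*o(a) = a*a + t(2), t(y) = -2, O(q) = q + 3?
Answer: -1/102 ≈ -0.0098039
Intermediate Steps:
O(q) = 3 + q
R(W) = 2*W
o(a) = -1 + a²/2 (o(a) = (a*a - 2)/2 = (a² - 2)/2 = (-2 + a²)/2 = -1 + a²/2)
u(m) = 1 (u(m) = -1 + (3 - 5)²/2 = -1 + (½)*(-2)² = -1 + (½)*4 = -1 + 2 = 1)
u(51)/R(-45 - 1*6) = 1/(2*(-45 - 1*6)) = 1/(2*(-45 - 6)) = 1/(2*(-51)) = 1/(-102) = 1*(-1/102) = -1/102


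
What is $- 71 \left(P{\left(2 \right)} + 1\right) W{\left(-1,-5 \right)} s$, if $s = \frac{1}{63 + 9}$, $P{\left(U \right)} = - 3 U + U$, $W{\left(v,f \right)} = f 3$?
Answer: $- \frac{355}{8} \approx -44.375$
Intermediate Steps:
$W{\left(v,f \right)} = 3 f$
$P{\left(U \right)} = - 2 U$
$s = \frac{1}{72} \approx 0.013889$
$- 71 \left(P{\left(2 \right)} + 1\right) W{\left(-1,-5 \right)} s = - 71 \left(\left(-2\right) 2 + 1\right) 3 \left(-5\right) \frac{1}{72} = - 71 \left(-4 + 1\right) \left(-15\right) \frac{1}{72} = - 71 \left(\left(-3\right) \left(-15\right)\right) \frac{1}{72} = \left(-71\right) 45 \cdot \frac{1}{72} = \left(-3195\right) \frac{1}{72} = - \frac{355}{8}$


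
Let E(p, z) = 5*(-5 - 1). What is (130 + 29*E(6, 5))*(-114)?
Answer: 84360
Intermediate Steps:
E(p, z) = -30 (E(p, z) = 5*(-6) = -30)
(130 + 29*E(6, 5))*(-114) = (130 + 29*(-30))*(-114) = (130 - 870)*(-114) = -740*(-114) = 84360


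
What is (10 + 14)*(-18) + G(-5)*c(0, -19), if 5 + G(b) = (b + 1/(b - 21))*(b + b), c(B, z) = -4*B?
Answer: -432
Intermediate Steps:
G(b) = -5 + 2*b*(b + 1/(-21 + b)) (G(b) = -5 + (b + 1/(b - 21))*(b + b) = -5 + (b + 1/(-21 + b))*(2*b) = -5 + 2*b*(b + 1/(-21 + b)))
(10 + 14)*(-18) + G(-5)*c(0, -19) = (10 + 14)*(-18) + ((105 - 42*(-5)**2 - 3*(-5) + 2*(-5)**3)/(-21 - 5))*(-4*0) = 24*(-18) + ((105 - 42*25 + 15 + 2*(-125))/(-26))*0 = -432 - (105 - 1050 + 15 - 250)/26*0 = -432 - 1/26*(-1180)*0 = -432 + (590/13)*0 = -432 + 0 = -432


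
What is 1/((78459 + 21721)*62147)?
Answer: 1/6225886460 ≈ 1.6062e-10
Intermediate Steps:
1/((78459 + 21721)*62147) = (1/62147)/100180 = (1/100180)*(1/62147) = 1/6225886460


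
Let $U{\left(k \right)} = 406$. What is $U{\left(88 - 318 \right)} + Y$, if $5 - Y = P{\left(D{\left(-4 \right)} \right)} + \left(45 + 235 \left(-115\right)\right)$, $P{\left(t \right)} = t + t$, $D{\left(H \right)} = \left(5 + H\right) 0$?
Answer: $27391$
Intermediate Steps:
$D{\left(H \right)} = 0$
$P{\left(t \right)} = 2 t$
$Y = 26985$ ($Y = 5 - \left(2 \cdot 0 + \left(45 + 235 \left(-115\right)\right)\right) = 5 - \left(0 + \left(45 - 27025\right)\right) = 5 - \left(0 - 26980\right) = 5 - -26980 = 5 + 26980 = 26985$)
$U{\left(88 - 318 \right)} + Y = 406 + 26985 = 27391$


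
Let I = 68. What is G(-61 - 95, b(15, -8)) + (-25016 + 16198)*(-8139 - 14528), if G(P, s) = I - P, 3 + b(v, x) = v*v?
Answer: 199877830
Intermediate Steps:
b(v, x) = -3 + v² (b(v, x) = -3 + v*v = -3 + v²)
G(P, s) = 68 - P
G(-61 - 95, b(15, -8)) + (-25016 + 16198)*(-8139 - 14528) = (68 - (-61 - 95)) + (-25016 + 16198)*(-8139 - 14528) = (68 - 1*(-156)) - 8818*(-22667) = (68 + 156) + 199877606 = 224 + 199877606 = 199877830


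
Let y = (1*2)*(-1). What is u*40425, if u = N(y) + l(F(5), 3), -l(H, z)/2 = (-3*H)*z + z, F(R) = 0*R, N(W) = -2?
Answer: -323400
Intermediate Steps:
y = -2 (y = 2*(-1) = -2)
F(R) = 0
l(H, z) = -2*z + 6*H*z (l(H, z) = -2*((-3*H)*z + z) = -2*(-3*H*z + z) = -2*(z - 3*H*z) = -2*z + 6*H*z)
u = -8 (u = -2 + 2*3*(-1 + 3*0) = -2 + 2*3*(-1 + 0) = -2 + 2*3*(-1) = -2 - 6 = -8)
u*40425 = -8*40425 = -323400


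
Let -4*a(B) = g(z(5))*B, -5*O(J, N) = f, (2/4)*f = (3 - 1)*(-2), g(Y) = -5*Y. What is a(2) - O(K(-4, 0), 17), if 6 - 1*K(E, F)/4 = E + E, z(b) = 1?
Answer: 9/10 ≈ 0.90000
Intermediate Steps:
K(E, F) = 24 - 8*E (K(E, F) = 24 - 4*(E + E) = 24 - 8*E)
f = -8 (f = 2*((3 - 1)*(-2)) = 2*(2*(-2)) = 2*(-4) = -8)
O(J, N) = 8/5 (O(J, N) = -⅕*(-8) = 8/5)
a(B) = 5*B/4 (a(B) = -(-5*1)*B/4 = -(-5)*B/4 = 5*B/4)
a(2) - O(K(-4, 0), 17) = (5/4)*2 - 1*8/5 = 5/2 - 8/5 = 9/10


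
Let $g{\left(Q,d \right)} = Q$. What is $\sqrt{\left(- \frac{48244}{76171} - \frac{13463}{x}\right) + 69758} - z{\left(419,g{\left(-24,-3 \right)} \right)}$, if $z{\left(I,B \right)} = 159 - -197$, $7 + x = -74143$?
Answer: $-356 + \frac{\sqrt{246573058615557422498}}{59453470} \approx -91.883$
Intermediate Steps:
$x = -74150$ ($x = -7 - 74143 = -74150$)
$z{\left(I,B \right)} = 356$ ($z{\left(I,B \right)} = 159 + 197 = 356$)
$\sqrt{\left(- \frac{48244}{76171} - \frac{13463}{x}\right) + 69758} - z{\left(419,g{\left(-24,-3 \right)} \right)} = \sqrt{\left(- \frac{48244}{76171} - \frac{13463}{-74150}\right) + 69758} - 356 = \sqrt{\left(\left(-48244\right) \frac{1}{76171} - - \frac{13463}{74150}\right) + 69758} - 356 = \sqrt{\left(- \frac{48244}{76171} + \frac{13463}{74150}\right) + 69758} - 356 = \sqrt{- \frac{2551802427}{5648079650} + 69758} - 356 = \sqrt{\frac{393996188422273}{5648079650}} - 356 = \frac{\sqrt{246573058615557422498}}{59453470} - 356 = -356 + \frac{\sqrt{246573058615557422498}}{59453470}$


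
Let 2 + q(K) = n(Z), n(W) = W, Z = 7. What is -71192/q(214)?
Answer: -71192/5 ≈ -14238.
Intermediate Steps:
q(K) = 5 (q(K) = -2 + 7 = 5)
-71192/q(214) = -71192/5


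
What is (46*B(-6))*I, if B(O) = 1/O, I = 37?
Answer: -851/3 ≈ -283.67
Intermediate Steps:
(46*B(-6))*I = (46/(-6))*37 = (46*(-⅙))*37 = -23/3*37 = -851/3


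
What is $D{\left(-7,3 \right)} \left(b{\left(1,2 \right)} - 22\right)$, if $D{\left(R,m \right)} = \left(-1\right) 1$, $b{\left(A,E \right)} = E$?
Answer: $20$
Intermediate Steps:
$D{\left(R,m \right)} = -1$
$D{\left(-7,3 \right)} \left(b{\left(1,2 \right)} - 22\right) = - (2 - 22) = \left(-1\right) \left(-20\right) = 20$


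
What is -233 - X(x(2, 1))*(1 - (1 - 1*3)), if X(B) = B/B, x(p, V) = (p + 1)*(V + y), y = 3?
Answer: -236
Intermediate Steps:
x(p, V) = (1 + p)*(3 + V) (x(p, V) = (p + 1)*(V + 3) = (1 + p)*(3 + V))
X(B) = 1
-233 - X(x(2, 1))*(1 - (1 - 1*3)) = -233 - (1 - (1 - 1*3)) = -233 - (1 - (1 - 3)) = -233 - (1 - 1*(-2)) = -233 - (1 + 2) = -233 - 3 = -236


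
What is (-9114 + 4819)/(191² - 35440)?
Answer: -4295/1041 ≈ -4.1258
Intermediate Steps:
(-9114 + 4819)/(191² - 35440) = -4295/(36481 - 35440) = -4295/1041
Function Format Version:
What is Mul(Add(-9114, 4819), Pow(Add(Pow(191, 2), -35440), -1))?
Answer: Rational(-4295, 1041) ≈ -4.1258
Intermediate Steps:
Mul(Add(-9114, 4819), Pow(Add(Pow(191, 2), -35440), -1)) = Mul(-4295, Pow(Add(36481, -35440), -1)) = Mul(-4295, Pow(1041, -1)) = Mul(-4295, Rational(1, 1041)) = Rational(-4295, 1041)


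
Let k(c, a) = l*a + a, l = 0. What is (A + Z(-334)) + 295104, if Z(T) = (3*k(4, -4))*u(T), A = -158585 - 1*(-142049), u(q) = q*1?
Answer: 282576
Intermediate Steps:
u(q) = q
k(c, a) = a (k(c, a) = 0*a + a = 0 + a = a)
A = -16536 (A = -158585 + 142049 = -16536)
Z(T) = -12*T (Z(T) = (3*(-4))*T = -12*T)
(A + Z(-334)) + 295104 = (-16536 - 12*(-334)) + 295104 = (-16536 + 4008) + 295104 = -12528 + 295104 = 282576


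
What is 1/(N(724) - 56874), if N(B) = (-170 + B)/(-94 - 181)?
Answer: -275/15640904 ≈ -1.7582e-5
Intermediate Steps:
N(B) = 34/55 - B/275 (N(B) = (-170 + B)/(-275) = (-170 + B)*(-1/275) = 34/55 - B/275)
1/(N(724) - 56874) = 1/((34/55 - 1/275*724) - 56874) = 1/((34/55 - 724/275) - 56874) = 1/(-554/275 - 56874) = 1/(-15640904/275) = -275/15640904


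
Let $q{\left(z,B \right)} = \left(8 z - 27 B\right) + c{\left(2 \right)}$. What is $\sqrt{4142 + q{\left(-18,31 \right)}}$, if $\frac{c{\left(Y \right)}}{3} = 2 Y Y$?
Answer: $7 \sqrt{65} \approx 56.436$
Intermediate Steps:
$c{\left(Y \right)} = 6 Y^{2}$ ($c{\left(Y \right)} = 3 \cdot 2 Y Y = 3 \cdot 2 Y^{2} = 6 Y^{2}$)
$q{\left(z,B \right)} = 24 - 27 B + 8 z$ ($q{\left(z,B \right)} = \left(8 z - 27 B\right) + 6 \cdot 2^{2} = \left(- 27 B + 8 z\right) + 6 \cdot 4 = \left(- 27 B + 8 z\right) + 24 = 24 - 27 B + 8 z$)
$\sqrt{4142 + q{\left(-18,31 \right)}} = \sqrt{4142 + \left(24 - 837 + 8 \left(-18\right)\right)} = \sqrt{4142 - 957} = \sqrt{3185} = 7 \sqrt{65}$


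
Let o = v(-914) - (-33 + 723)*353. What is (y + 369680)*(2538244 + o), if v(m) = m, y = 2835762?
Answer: 7352514641920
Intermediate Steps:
o = -244484 (o = -914 - (-33 + 723)*353 = -914 - 690*353 = -914 - 1*243570 = -914 - 243570 = -244484)
(y + 369680)*(2538244 + o) = (2835762 + 369680)*(2538244 - 244484) = 3205442*2293760 = 7352514641920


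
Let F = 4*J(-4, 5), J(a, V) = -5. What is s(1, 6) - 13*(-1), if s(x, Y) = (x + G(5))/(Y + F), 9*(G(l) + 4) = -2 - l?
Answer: 836/63 ≈ 13.270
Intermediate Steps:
G(l) = -38/9 - l/9 (G(l) = -4 + (-2 - l)/9 = -4 + (-2/9 - l/9) = -38/9 - l/9)
F = -20 (F = 4*(-5) = -20)
s(x, Y) = (-43/9 + x)/(-20 + Y) (s(x, Y) = (x + (-38/9 - 1/9*5))/(Y - 20) = (x + (-38/9 - 5/9))/(-20 + Y) = (x - 43/9)/(-20 + Y) = (-43/9 + x)/(-20 + Y))
s(1, 6) - 13*(-1) = (-43/9 + 1)/(-20 + 6) - 13*(-1) = -34/9/(-14) + 13 = -1/14*(-34/9) + 13 = 17/63 + 13 = 836/63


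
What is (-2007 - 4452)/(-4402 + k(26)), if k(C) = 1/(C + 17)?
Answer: 92579/63095 ≈ 1.4673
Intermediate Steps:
k(C) = 1/(17 + C)
(-2007 - 4452)/(-4402 + k(26)) = (-2007 - 4452)/(-4402 + 1/(17 + 26)) = -6459/(-4402 + 1/43) = -6459/(-189285/43) = -6459*(-43/189285) = 92579/63095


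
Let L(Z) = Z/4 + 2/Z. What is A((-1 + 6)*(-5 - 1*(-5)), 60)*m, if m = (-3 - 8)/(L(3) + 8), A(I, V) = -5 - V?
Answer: 8580/113 ≈ 75.929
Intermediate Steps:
L(Z) = 2/Z + Z/4 (L(Z) = Z*(1/4) + 2/Z = Z/4 + 2/Z = 2/Z + Z/4)
m = -132/113 (m = (-3 - 8)/((2/3 + (1/4)*3) + 8) = -11/((2*(1/3) + 3/4) + 8) = -11/((2/3 + 3/4) + 8) = -11/(17/12 + 8) = -11/113/12 = -11*12/113 = -132/113 ≈ -1.1681)
A((-1 + 6)*(-5 - 1*(-5)), 60)*m = (-5 - 1*60)*(-132/113) = (-5 - 60)*(-132/113) = -65*(-132/113) = 8580/113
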